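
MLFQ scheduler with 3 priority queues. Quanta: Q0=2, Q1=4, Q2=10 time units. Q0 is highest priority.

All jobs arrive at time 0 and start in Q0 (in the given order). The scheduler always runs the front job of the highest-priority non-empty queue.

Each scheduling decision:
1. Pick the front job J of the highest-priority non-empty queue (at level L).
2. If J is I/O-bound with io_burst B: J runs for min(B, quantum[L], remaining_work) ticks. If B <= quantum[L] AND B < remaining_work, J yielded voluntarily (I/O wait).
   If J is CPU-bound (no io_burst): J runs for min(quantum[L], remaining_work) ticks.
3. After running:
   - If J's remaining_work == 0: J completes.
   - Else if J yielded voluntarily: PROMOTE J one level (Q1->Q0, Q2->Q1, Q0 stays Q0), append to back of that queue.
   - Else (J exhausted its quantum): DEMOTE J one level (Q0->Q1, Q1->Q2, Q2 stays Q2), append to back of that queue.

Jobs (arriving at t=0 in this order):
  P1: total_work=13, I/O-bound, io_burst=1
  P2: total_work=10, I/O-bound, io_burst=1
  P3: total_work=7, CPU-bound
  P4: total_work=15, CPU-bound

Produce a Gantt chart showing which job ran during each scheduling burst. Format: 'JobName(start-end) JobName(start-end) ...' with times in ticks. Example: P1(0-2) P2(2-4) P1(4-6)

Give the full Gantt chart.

t=0-1: P1@Q0 runs 1, rem=12, I/O yield, promote→Q0. Q0=[P2,P3,P4,P1] Q1=[] Q2=[]
t=1-2: P2@Q0 runs 1, rem=9, I/O yield, promote→Q0. Q0=[P3,P4,P1,P2] Q1=[] Q2=[]
t=2-4: P3@Q0 runs 2, rem=5, quantum used, demote→Q1. Q0=[P4,P1,P2] Q1=[P3] Q2=[]
t=4-6: P4@Q0 runs 2, rem=13, quantum used, demote→Q1. Q0=[P1,P2] Q1=[P3,P4] Q2=[]
t=6-7: P1@Q0 runs 1, rem=11, I/O yield, promote→Q0. Q0=[P2,P1] Q1=[P3,P4] Q2=[]
t=7-8: P2@Q0 runs 1, rem=8, I/O yield, promote→Q0. Q0=[P1,P2] Q1=[P3,P4] Q2=[]
t=8-9: P1@Q0 runs 1, rem=10, I/O yield, promote→Q0. Q0=[P2,P1] Q1=[P3,P4] Q2=[]
t=9-10: P2@Q0 runs 1, rem=7, I/O yield, promote→Q0. Q0=[P1,P2] Q1=[P3,P4] Q2=[]
t=10-11: P1@Q0 runs 1, rem=9, I/O yield, promote→Q0. Q0=[P2,P1] Q1=[P3,P4] Q2=[]
t=11-12: P2@Q0 runs 1, rem=6, I/O yield, promote→Q0. Q0=[P1,P2] Q1=[P3,P4] Q2=[]
t=12-13: P1@Q0 runs 1, rem=8, I/O yield, promote→Q0. Q0=[P2,P1] Q1=[P3,P4] Q2=[]
t=13-14: P2@Q0 runs 1, rem=5, I/O yield, promote→Q0. Q0=[P1,P2] Q1=[P3,P4] Q2=[]
t=14-15: P1@Q0 runs 1, rem=7, I/O yield, promote→Q0. Q0=[P2,P1] Q1=[P3,P4] Q2=[]
t=15-16: P2@Q0 runs 1, rem=4, I/O yield, promote→Q0. Q0=[P1,P2] Q1=[P3,P4] Q2=[]
t=16-17: P1@Q0 runs 1, rem=6, I/O yield, promote→Q0. Q0=[P2,P1] Q1=[P3,P4] Q2=[]
t=17-18: P2@Q0 runs 1, rem=3, I/O yield, promote→Q0. Q0=[P1,P2] Q1=[P3,P4] Q2=[]
t=18-19: P1@Q0 runs 1, rem=5, I/O yield, promote→Q0. Q0=[P2,P1] Q1=[P3,P4] Q2=[]
t=19-20: P2@Q0 runs 1, rem=2, I/O yield, promote→Q0. Q0=[P1,P2] Q1=[P3,P4] Q2=[]
t=20-21: P1@Q0 runs 1, rem=4, I/O yield, promote→Q0. Q0=[P2,P1] Q1=[P3,P4] Q2=[]
t=21-22: P2@Q0 runs 1, rem=1, I/O yield, promote→Q0. Q0=[P1,P2] Q1=[P3,P4] Q2=[]
t=22-23: P1@Q0 runs 1, rem=3, I/O yield, promote→Q0. Q0=[P2,P1] Q1=[P3,P4] Q2=[]
t=23-24: P2@Q0 runs 1, rem=0, completes. Q0=[P1] Q1=[P3,P4] Q2=[]
t=24-25: P1@Q0 runs 1, rem=2, I/O yield, promote→Q0. Q0=[P1] Q1=[P3,P4] Q2=[]
t=25-26: P1@Q0 runs 1, rem=1, I/O yield, promote→Q0. Q0=[P1] Q1=[P3,P4] Q2=[]
t=26-27: P1@Q0 runs 1, rem=0, completes. Q0=[] Q1=[P3,P4] Q2=[]
t=27-31: P3@Q1 runs 4, rem=1, quantum used, demote→Q2. Q0=[] Q1=[P4] Q2=[P3]
t=31-35: P4@Q1 runs 4, rem=9, quantum used, demote→Q2. Q0=[] Q1=[] Q2=[P3,P4]
t=35-36: P3@Q2 runs 1, rem=0, completes. Q0=[] Q1=[] Q2=[P4]
t=36-45: P4@Q2 runs 9, rem=0, completes. Q0=[] Q1=[] Q2=[]

Answer: P1(0-1) P2(1-2) P3(2-4) P4(4-6) P1(6-7) P2(7-8) P1(8-9) P2(9-10) P1(10-11) P2(11-12) P1(12-13) P2(13-14) P1(14-15) P2(15-16) P1(16-17) P2(17-18) P1(18-19) P2(19-20) P1(20-21) P2(21-22) P1(22-23) P2(23-24) P1(24-25) P1(25-26) P1(26-27) P3(27-31) P4(31-35) P3(35-36) P4(36-45)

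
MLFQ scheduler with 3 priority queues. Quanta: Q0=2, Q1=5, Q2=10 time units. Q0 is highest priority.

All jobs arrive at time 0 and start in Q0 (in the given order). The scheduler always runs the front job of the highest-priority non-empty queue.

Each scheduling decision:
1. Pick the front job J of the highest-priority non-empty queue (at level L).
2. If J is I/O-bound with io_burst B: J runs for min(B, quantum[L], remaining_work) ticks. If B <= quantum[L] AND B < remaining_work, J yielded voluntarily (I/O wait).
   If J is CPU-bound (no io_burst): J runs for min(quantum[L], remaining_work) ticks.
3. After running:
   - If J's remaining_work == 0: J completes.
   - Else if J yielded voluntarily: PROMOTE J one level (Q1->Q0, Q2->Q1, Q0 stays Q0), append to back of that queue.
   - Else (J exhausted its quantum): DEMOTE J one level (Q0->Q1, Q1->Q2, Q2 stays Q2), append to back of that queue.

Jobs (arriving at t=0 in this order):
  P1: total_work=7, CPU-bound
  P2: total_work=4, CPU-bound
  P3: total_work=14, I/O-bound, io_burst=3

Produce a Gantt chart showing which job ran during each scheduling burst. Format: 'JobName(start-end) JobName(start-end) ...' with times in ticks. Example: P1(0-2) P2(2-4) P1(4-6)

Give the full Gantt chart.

Answer: P1(0-2) P2(2-4) P3(4-6) P1(6-11) P2(11-13) P3(13-16) P3(16-18) P3(18-21) P3(21-23) P3(23-25)

Derivation:
t=0-2: P1@Q0 runs 2, rem=5, quantum used, demote→Q1. Q0=[P2,P3] Q1=[P1] Q2=[]
t=2-4: P2@Q0 runs 2, rem=2, quantum used, demote→Q1. Q0=[P3] Q1=[P1,P2] Q2=[]
t=4-6: P3@Q0 runs 2, rem=12, quantum used, demote→Q1. Q0=[] Q1=[P1,P2,P3] Q2=[]
t=6-11: P1@Q1 runs 5, rem=0, completes. Q0=[] Q1=[P2,P3] Q2=[]
t=11-13: P2@Q1 runs 2, rem=0, completes. Q0=[] Q1=[P3] Q2=[]
t=13-16: P3@Q1 runs 3, rem=9, I/O yield, promote→Q0. Q0=[P3] Q1=[] Q2=[]
t=16-18: P3@Q0 runs 2, rem=7, quantum used, demote→Q1. Q0=[] Q1=[P3] Q2=[]
t=18-21: P3@Q1 runs 3, rem=4, I/O yield, promote→Q0. Q0=[P3] Q1=[] Q2=[]
t=21-23: P3@Q0 runs 2, rem=2, quantum used, demote→Q1. Q0=[] Q1=[P3] Q2=[]
t=23-25: P3@Q1 runs 2, rem=0, completes. Q0=[] Q1=[] Q2=[]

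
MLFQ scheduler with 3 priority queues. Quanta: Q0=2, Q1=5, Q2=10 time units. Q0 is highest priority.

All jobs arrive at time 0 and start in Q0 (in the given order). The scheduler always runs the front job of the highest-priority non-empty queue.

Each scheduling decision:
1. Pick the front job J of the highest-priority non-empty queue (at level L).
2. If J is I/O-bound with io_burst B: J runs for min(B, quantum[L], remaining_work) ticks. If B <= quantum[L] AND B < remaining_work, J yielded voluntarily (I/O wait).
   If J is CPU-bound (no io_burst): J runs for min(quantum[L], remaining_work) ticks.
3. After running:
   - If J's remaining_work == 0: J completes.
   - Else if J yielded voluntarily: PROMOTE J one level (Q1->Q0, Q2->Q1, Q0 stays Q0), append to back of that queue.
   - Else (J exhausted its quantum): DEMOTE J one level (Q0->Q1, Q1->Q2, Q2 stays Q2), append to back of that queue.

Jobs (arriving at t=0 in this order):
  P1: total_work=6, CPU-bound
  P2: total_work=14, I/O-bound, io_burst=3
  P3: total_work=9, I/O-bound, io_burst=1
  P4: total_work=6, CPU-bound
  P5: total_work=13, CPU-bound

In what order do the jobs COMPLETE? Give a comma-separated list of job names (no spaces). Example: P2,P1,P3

t=0-2: P1@Q0 runs 2, rem=4, quantum used, demote→Q1. Q0=[P2,P3,P4,P5] Q1=[P1] Q2=[]
t=2-4: P2@Q0 runs 2, rem=12, quantum used, demote→Q1. Q0=[P3,P4,P5] Q1=[P1,P2] Q2=[]
t=4-5: P3@Q0 runs 1, rem=8, I/O yield, promote→Q0. Q0=[P4,P5,P3] Q1=[P1,P2] Q2=[]
t=5-7: P4@Q0 runs 2, rem=4, quantum used, demote→Q1. Q0=[P5,P3] Q1=[P1,P2,P4] Q2=[]
t=7-9: P5@Q0 runs 2, rem=11, quantum used, demote→Q1. Q0=[P3] Q1=[P1,P2,P4,P5] Q2=[]
t=9-10: P3@Q0 runs 1, rem=7, I/O yield, promote→Q0. Q0=[P3] Q1=[P1,P2,P4,P5] Q2=[]
t=10-11: P3@Q0 runs 1, rem=6, I/O yield, promote→Q0. Q0=[P3] Q1=[P1,P2,P4,P5] Q2=[]
t=11-12: P3@Q0 runs 1, rem=5, I/O yield, promote→Q0. Q0=[P3] Q1=[P1,P2,P4,P5] Q2=[]
t=12-13: P3@Q0 runs 1, rem=4, I/O yield, promote→Q0. Q0=[P3] Q1=[P1,P2,P4,P5] Q2=[]
t=13-14: P3@Q0 runs 1, rem=3, I/O yield, promote→Q0. Q0=[P3] Q1=[P1,P2,P4,P5] Q2=[]
t=14-15: P3@Q0 runs 1, rem=2, I/O yield, promote→Q0. Q0=[P3] Q1=[P1,P2,P4,P5] Q2=[]
t=15-16: P3@Q0 runs 1, rem=1, I/O yield, promote→Q0. Q0=[P3] Q1=[P1,P2,P4,P5] Q2=[]
t=16-17: P3@Q0 runs 1, rem=0, completes. Q0=[] Q1=[P1,P2,P4,P5] Q2=[]
t=17-21: P1@Q1 runs 4, rem=0, completes. Q0=[] Q1=[P2,P4,P5] Q2=[]
t=21-24: P2@Q1 runs 3, rem=9, I/O yield, promote→Q0. Q0=[P2] Q1=[P4,P5] Q2=[]
t=24-26: P2@Q0 runs 2, rem=7, quantum used, demote→Q1. Q0=[] Q1=[P4,P5,P2] Q2=[]
t=26-30: P4@Q1 runs 4, rem=0, completes. Q0=[] Q1=[P5,P2] Q2=[]
t=30-35: P5@Q1 runs 5, rem=6, quantum used, demote→Q2. Q0=[] Q1=[P2] Q2=[P5]
t=35-38: P2@Q1 runs 3, rem=4, I/O yield, promote→Q0. Q0=[P2] Q1=[] Q2=[P5]
t=38-40: P2@Q0 runs 2, rem=2, quantum used, demote→Q1. Q0=[] Q1=[P2] Q2=[P5]
t=40-42: P2@Q1 runs 2, rem=0, completes. Q0=[] Q1=[] Q2=[P5]
t=42-48: P5@Q2 runs 6, rem=0, completes. Q0=[] Q1=[] Q2=[]

Answer: P3,P1,P4,P2,P5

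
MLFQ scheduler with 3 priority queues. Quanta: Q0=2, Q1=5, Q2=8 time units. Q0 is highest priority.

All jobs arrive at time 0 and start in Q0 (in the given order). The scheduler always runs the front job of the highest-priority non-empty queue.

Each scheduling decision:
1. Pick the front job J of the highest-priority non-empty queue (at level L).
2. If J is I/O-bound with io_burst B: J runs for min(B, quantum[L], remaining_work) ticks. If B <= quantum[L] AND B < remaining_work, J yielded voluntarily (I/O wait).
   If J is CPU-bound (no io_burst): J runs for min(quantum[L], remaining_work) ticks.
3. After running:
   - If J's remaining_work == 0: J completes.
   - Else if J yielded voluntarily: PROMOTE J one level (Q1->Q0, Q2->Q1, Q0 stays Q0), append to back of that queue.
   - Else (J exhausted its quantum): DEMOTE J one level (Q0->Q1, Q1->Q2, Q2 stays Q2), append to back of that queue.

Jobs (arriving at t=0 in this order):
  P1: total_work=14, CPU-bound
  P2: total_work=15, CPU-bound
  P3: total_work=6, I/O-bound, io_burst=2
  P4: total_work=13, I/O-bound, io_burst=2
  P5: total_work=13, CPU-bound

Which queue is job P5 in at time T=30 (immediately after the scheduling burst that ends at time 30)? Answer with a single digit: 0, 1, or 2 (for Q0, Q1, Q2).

Answer: 1

Derivation:
t=0-2: P1@Q0 runs 2, rem=12, quantum used, demote→Q1. Q0=[P2,P3,P4,P5] Q1=[P1] Q2=[]
t=2-4: P2@Q0 runs 2, rem=13, quantum used, demote→Q1. Q0=[P3,P4,P5] Q1=[P1,P2] Q2=[]
t=4-6: P3@Q0 runs 2, rem=4, I/O yield, promote→Q0. Q0=[P4,P5,P3] Q1=[P1,P2] Q2=[]
t=6-8: P4@Q0 runs 2, rem=11, I/O yield, promote→Q0. Q0=[P5,P3,P4] Q1=[P1,P2] Q2=[]
t=8-10: P5@Q0 runs 2, rem=11, quantum used, demote→Q1. Q0=[P3,P4] Q1=[P1,P2,P5] Q2=[]
t=10-12: P3@Q0 runs 2, rem=2, I/O yield, promote→Q0. Q0=[P4,P3] Q1=[P1,P2,P5] Q2=[]
t=12-14: P4@Q0 runs 2, rem=9, I/O yield, promote→Q0. Q0=[P3,P4] Q1=[P1,P2,P5] Q2=[]
t=14-16: P3@Q0 runs 2, rem=0, completes. Q0=[P4] Q1=[P1,P2,P5] Q2=[]
t=16-18: P4@Q0 runs 2, rem=7, I/O yield, promote→Q0. Q0=[P4] Q1=[P1,P2,P5] Q2=[]
t=18-20: P4@Q0 runs 2, rem=5, I/O yield, promote→Q0. Q0=[P4] Q1=[P1,P2,P5] Q2=[]
t=20-22: P4@Q0 runs 2, rem=3, I/O yield, promote→Q0. Q0=[P4] Q1=[P1,P2,P5] Q2=[]
t=22-24: P4@Q0 runs 2, rem=1, I/O yield, promote→Q0. Q0=[P4] Q1=[P1,P2,P5] Q2=[]
t=24-25: P4@Q0 runs 1, rem=0, completes. Q0=[] Q1=[P1,P2,P5] Q2=[]
t=25-30: P1@Q1 runs 5, rem=7, quantum used, demote→Q2. Q0=[] Q1=[P2,P5] Q2=[P1]
t=30-35: P2@Q1 runs 5, rem=8, quantum used, demote→Q2. Q0=[] Q1=[P5] Q2=[P1,P2]
t=35-40: P5@Q1 runs 5, rem=6, quantum used, demote→Q2. Q0=[] Q1=[] Q2=[P1,P2,P5]
t=40-47: P1@Q2 runs 7, rem=0, completes. Q0=[] Q1=[] Q2=[P2,P5]
t=47-55: P2@Q2 runs 8, rem=0, completes. Q0=[] Q1=[] Q2=[P5]
t=55-61: P5@Q2 runs 6, rem=0, completes. Q0=[] Q1=[] Q2=[]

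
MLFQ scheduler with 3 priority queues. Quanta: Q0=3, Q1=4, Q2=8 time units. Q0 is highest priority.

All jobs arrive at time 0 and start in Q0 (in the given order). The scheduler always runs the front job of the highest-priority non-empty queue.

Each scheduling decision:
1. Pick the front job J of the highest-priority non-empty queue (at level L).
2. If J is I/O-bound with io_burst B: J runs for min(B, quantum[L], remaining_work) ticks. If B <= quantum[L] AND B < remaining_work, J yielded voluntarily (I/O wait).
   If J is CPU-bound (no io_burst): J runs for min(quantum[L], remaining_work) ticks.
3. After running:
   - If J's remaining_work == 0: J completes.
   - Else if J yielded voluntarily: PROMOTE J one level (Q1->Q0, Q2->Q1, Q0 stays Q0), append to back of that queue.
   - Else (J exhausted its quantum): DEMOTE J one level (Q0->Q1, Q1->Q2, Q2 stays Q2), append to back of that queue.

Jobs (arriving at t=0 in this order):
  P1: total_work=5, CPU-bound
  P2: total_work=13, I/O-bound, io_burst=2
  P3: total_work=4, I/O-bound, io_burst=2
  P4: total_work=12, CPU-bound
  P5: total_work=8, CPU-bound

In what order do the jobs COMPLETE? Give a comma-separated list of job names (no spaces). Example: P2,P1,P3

Answer: P3,P2,P1,P4,P5

Derivation:
t=0-3: P1@Q0 runs 3, rem=2, quantum used, demote→Q1. Q0=[P2,P3,P4,P5] Q1=[P1] Q2=[]
t=3-5: P2@Q0 runs 2, rem=11, I/O yield, promote→Q0. Q0=[P3,P4,P5,P2] Q1=[P1] Q2=[]
t=5-7: P3@Q0 runs 2, rem=2, I/O yield, promote→Q0. Q0=[P4,P5,P2,P3] Q1=[P1] Q2=[]
t=7-10: P4@Q0 runs 3, rem=9, quantum used, demote→Q1. Q0=[P5,P2,P3] Q1=[P1,P4] Q2=[]
t=10-13: P5@Q0 runs 3, rem=5, quantum used, demote→Q1. Q0=[P2,P3] Q1=[P1,P4,P5] Q2=[]
t=13-15: P2@Q0 runs 2, rem=9, I/O yield, promote→Q0. Q0=[P3,P2] Q1=[P1,P4,P5] Q2=[]
t=15-17: P3@Q0 runs 2, rem=0, completes. Q0=[P2] Q1=[P1,P4,P5] Q2=[]
t=17-19: P2@Q0 runs 2, rem=7, I/O yield, promote→Q0. Q0=[P2] Q1=[P1,P4,P5] Q2=[]
t=19-21: P2@Q0 runs 2, rem=5, I/O yield, promote→Q0. Q0=[P2] Q1=[P1,P4,P5] Q2=[]
t=21-23: P2@Q0 runs 2, rem=3, I/O yield, promote→Q0. Q0=[P2] Q1=[P1,P4,P5] Q2=[]
t=23-25: P2@Q0 runs 2, rem=1, I/O yield, promote→Q0. Q0=[P2] Q1=[P1,P4,P5] Q2=[]
t=25-26: P2@Q0 runs 1, rem=0, completes. Q0=[] Q1=[P1,P4,P5] Q2=[]
t=26-28: P1@Q1 runs 2, rem=0, completes. Q0=[] Q1=[P4,P5] Q2=[]
t=28-32: P4@Q1 runs 4, rem=5, quantum used, demote→Q2. Q0=[] Q1=[P5] Q2=[P4]
t=32-36: P5@Q1 runs 4, rem=1, quantum used, demote→Q2. Q0=[] Q1=[] Q2=[P4,P5]
t=36-41: P4@Q2 runs 5, rem=0, completes. Q0=[] Q1=[] Q2=[P5]
t=41-42: P5@Q2 runs 1, rem=0, completes. Q0=[] Q1=[] Q2=[]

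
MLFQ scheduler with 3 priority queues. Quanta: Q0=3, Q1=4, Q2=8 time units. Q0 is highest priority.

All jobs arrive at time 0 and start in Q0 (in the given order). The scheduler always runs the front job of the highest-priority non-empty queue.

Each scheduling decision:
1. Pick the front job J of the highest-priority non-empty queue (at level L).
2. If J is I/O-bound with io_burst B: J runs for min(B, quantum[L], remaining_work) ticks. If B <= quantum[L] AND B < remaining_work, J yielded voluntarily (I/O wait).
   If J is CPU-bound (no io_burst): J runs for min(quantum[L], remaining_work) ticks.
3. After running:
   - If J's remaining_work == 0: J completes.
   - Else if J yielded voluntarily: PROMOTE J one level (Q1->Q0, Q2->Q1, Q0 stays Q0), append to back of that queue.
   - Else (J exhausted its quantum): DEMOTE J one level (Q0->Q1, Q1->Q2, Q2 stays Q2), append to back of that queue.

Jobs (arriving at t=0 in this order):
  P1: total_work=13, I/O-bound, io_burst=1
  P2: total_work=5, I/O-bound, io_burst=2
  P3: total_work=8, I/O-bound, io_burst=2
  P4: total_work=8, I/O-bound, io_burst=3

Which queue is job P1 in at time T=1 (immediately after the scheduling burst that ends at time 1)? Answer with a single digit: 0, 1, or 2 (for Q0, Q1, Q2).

Answer: 0

Derivation:
t=0-1: P1@Q0 runs 1, rem=12, I/O yield, promote→Q0. Q0=[P2,P3,P4,P1] Q1=[] Q2=[]
t=1-3: P2@Q0 runs 2, rem=3, I/O yield, promote→Q0. Q0=[P3,P4,P1,P2] Q1=[] Q2=[]
t=3-5: P3@Q0 runs 2, rem=6, I/O yield, promote→Q0. Q0=[P4,P1,P2,P3] Q1=[] Q2=[]
t=5-8: P4@Q0 runs 3, rem=5, I/O yield, promote→Q0. Q0=[P1,P2,P3,P4] Q1=[] Q2=[]
t=8-9: P1@Q0 runs 1, rem=11, I/O yield, promote→Q0. Q0=[P2,P3,P4,P1] Q1=[] Q2=[]
t=9-11: P2@Q0 runs 2, rem=1, I/O yield, promote→Q0. Q0=[P3,P4,P1,P2] Q1=[] Q2=[]
t=11-13: P3@Q0 runs 2, rem=4, I/O yield, promote→Q0. Q0=[P4,P1,P2,P3] Q1=[] Q2=[]
t=13-16: P4@Q0 runs 3, rem=2, I/O yield, promote→Q0. Q0=[P1,P2,P3,P4] Q1=[] Q2=[]
t=16-17: P1@Q0 runs 1, rem=10, I/O yield, promote→Q0. Q0=[P2,P3,P4,P1] Q1=[] Q2=[]
t=17-18: P2@Q0 runs 1, rem=0, completes. Q0=[P3,P4,P1] Q1=[] Q2=[]
t=18-20: P3@Q0 runs 2, rem=2, I/O yield, promote→Q0. Q0=[P4,P1,P3] Q1=[] Q2=[]
t=20-22: P4@Q0 runs 2, rem=0, completes. Q0=[P1,P3] Q1=[] Q2=[]
t=22-23: P1@Q0 runs 1, rem=9, I/O yield, promote→Q0. Q0=[P3,P1] Q1=[] Q2=[]
t=23-25: P3@Q0 runs 2, rem=0, completes. Q0=[P1] Q1=[] Q2=[]
t=25-26: P1@Q0 runs 1, rem=8, I/O yield, promote→Q0. Q0=[P1] Q1=[] Q2=[]
t=26-27: P1@Q0 runs 1, rem=7, I/O yield, promote→Q0. Q0=[P1] Q1=[] Q2=[]
t=27-28: P1@Q0 runs 1, rem=6, I/O yield, promote→Q0. Q0=[P1] Q1=[] Q2=[]
t=28-29: P1@Q0 runs 1, rem=5, I/O yield, promote→Q0. Q0=[P1] Q1=[] Q2=[]
t=29-30: P1@Q0 runs 1, rem=4, I/O yield, promote→Q0. Q0=[P1] Q1=[] Q2=[]
t=30-31: P1@Q0 runs 1, rem=3, I/O yield, promote→Q0. Q0=[P1] Q1=[] Q2=[]
t=31-32: P1@Q0 runs 1, rem=2, I/O yield, promote→Q0. Q0=[P1] Q1=[] Q2=[]
t=32-33: P1@Q0 runs 1, rem=1, I/O yield, promote→Q0. Q0=[P1] Q1=[] Q2=[]
t=33-34: P1@Q0 runs 1, rem=0, completes. Q0=[] Q1=[] Q2=[]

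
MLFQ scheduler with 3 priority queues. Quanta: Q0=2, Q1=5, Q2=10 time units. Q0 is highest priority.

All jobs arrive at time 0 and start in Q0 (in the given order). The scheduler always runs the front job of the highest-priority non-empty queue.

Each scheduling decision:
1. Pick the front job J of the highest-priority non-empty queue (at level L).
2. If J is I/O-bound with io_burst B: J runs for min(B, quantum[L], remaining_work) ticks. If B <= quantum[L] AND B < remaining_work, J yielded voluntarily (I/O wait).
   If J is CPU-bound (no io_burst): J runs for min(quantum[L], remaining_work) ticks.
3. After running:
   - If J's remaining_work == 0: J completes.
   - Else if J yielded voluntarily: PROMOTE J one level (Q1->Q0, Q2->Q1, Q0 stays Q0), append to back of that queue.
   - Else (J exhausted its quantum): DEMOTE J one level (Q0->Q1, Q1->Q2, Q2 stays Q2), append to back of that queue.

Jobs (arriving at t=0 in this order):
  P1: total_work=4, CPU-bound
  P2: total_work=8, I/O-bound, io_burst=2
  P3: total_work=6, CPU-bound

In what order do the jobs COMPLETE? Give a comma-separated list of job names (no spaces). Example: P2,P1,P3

Answer: P2,P1,P3

Derivation:
t=0-2: P1@Q0 runs 2, rem=2, quantum used, demote→Q1. Q0=[P2,P3] Q1=[P1] Q2=[]
t=2-4: P2@Q0 runs 2, rem=6, I/O yield, promote→Q0. Q0=[P3,P2] Q1=[P1] Q2=[]
t=4-6: P3@Q0 runs 2, rem=4, quantum used, demote→Q1. Q0=[P2] Q1=[P1,P3] Q2=[]
t=6-8: P2@Q0 runs 2, rem=4, I/O yield, promote→Q0. Q0=[P2] Q1=[P1,P3] Q2=[]
t=8-10: P2@Q0 runs 2, rem=2, I/O yield, promote→Q0. Q0=[P2] Q1=[P1,P3] Q2=[]
t=10-12: P2@Q0 runs 2, rem=0, completes. Q0=[] Q1=[P1,P3] Q2=[]
t=12-14: P1@Q1 runs 2, rem=0, completes. Q0=[] Q1=[P3] Q2=[]
t=14-18: P3@Q1 runs 4, rem=0, completes. Q0=[] Q1=[] Q2=[]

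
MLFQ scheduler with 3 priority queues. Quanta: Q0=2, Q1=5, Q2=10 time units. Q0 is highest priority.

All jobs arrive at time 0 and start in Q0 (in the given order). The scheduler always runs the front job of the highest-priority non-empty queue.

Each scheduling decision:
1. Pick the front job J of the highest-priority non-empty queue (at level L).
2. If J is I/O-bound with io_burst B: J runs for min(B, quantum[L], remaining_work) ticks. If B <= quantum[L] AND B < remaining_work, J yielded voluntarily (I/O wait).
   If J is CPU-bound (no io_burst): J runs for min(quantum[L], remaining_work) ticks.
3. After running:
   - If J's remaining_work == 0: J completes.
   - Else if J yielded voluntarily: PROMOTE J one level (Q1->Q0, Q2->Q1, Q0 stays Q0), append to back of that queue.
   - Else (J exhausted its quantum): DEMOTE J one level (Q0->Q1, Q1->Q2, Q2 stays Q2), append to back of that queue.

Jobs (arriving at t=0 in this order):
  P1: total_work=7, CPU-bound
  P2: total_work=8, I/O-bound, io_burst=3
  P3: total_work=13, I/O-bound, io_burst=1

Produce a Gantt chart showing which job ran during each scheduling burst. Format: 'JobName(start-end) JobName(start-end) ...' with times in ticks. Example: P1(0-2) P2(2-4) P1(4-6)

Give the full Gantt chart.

Answer: P1(0-2) P2(2-4) P3(4-5) P3(5-6) P3(6-7) P3(7-8) P3(8-9) P3(9-10) P3(10-11) P3(11-12) P3(12-13) P3(13-14) P3(14-15) P3(15-16) P3(16-17) P1(17-22) P2(22-25) P2(25-27) P2(27-28)

Derivation:
t=0-2: P1@Q0 runs 2, rem=5, quantum used, demote→Q1. Q0=[P2,P3] Q1=[P1] Q2=[]
t=2-4: P2@Q0 runs 2, rem=6, quantum used, demote→Q1. Q0=[P3] Q1=[P1,P2] Q2=[]
t=4-5: P3@Q0 runs 1, rem=12, I/O yield, promote→Q0. Q0=[P3] Q1=[P1,P2] Q2=[]
t=5-6: P3@Q0 runs 1, rem=11, I/O yield, promote→Q0. Q0=[P3] Q1=[P1,P2] Q2=[]
t=6-7: P3@Q0 runs 1, rem=10, I/O yield, promote→Q0. Q0=[P3] Q1=[P1,P2] Q2=[]
t=7-8: P3@Q0 runs 1, rem=9, I/O yield, promote→Q0. Q0=[P3] Q1=[P1,P2] Q2=[]
t=8-9: P3@Q0 runs 1, rem=8, I/O yield, promote→Q0. Q0=[P3] Q1=[P1,P2] Q2=[]
t=9-10: P3@Q0 runs 1, rem=7, I/O yield, promote→Q0. Q0=[P3] Q1=[P1,P2] Q2=[]
t=10-11: P3@Q0 runs 1, rem=6, I/O yield, promote→Q0. Q0=[P3] Q1=[P1,P2] Q2=[]
t=11-12: P3@Q0 runs 1, rem=5, I/O yield, promote→Q0. Q0=[P3] Q1=[P1,P2] Q2=[]
t=12-13: P3@Q0 runs 1, rem=4, I/O yield, promote→Q0. Q0=[P3] Q1=[P1,P2] Q2=[]
t=13-14: P3@Q0 runs 1, rem=3, I/O yield, promote→Q0. Q0=[P3] Q1=[P1,P2] Q2=[]
t=14-15: P3@Q0 runs 1, rem=2, I/O yield, promote→Q0. Q0=[P3] Q1=[P1,P2] Q2=[]
t=15-16: P3@Q0 runs 1, rem=1, I/O yield, promote→Q0. Q0=[P3] Q1=[P1,P2] Q2=[]
t=16-17: P3@Q0 runs 1, rem=0, completes. Q0=[] Q1=[P1,P2] Q2=[]
t=17-22: P1@Q1 runs 5, rem=0, completes. Q0=[] Q1=[P2] Q2=[]
t=22-25: P2@Q1 runs 3, rem=3, I/O yield, promote→Q0. Q0=[P2] Q1=[] Q2=[]
t=25-27: P2@Q0 runs 2, rem=1, quantum used, demote→Q1. Q0=[] Q1=[P2] Q2=[]
t=27-28: P2@Q1 runs 1, rem=0, completes. Q0=[] Q1=[] Q2=[]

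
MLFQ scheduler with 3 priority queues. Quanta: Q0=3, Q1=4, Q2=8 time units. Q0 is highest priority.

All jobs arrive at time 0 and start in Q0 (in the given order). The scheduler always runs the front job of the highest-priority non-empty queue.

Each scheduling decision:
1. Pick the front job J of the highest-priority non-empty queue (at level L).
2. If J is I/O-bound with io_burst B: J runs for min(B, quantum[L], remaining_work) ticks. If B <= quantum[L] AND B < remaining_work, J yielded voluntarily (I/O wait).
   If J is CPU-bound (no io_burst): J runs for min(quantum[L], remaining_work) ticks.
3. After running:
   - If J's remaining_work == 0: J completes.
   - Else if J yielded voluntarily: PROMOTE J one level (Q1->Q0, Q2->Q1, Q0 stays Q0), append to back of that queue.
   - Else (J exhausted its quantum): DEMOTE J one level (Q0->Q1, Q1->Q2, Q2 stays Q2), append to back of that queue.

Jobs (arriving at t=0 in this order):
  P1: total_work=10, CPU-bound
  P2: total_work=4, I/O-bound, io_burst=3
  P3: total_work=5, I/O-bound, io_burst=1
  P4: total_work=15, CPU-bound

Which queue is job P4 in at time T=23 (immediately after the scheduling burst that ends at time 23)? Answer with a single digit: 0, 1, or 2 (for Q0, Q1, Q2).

Answer: 2

Derivation:
t=0-3: P1@Q0 runs 3, rem=7, quantum used, demote→Q1. Q0=[P2,P3,P4] Q1=[P1] Q2=[]
t=3-6: P2@Q0 runs 3, rem=1, I/O yield, promote→Q0. Q0=[P3,P4,P2] Q1=[P1] Q2=[]
t=6-7: P3@Q0 runs 1, rem=4, I/O yield, promote→Q0. Q0=[P4,P2,P3] Q1=[P1] Q2=[]
t=7-10: P4@Q0 runs 3, rem=12, quantum used, demote→Q1. Q0=[P2,P3] Q1=[P1,P4] Q2=[]
t=10-11: P2@Q0 runs 1, rem=0, completes. Q0=[P3] Q1=[P1,P4] Q2=[]
t=11-12: P3@Q0 runs 1, rem=3, I/O yield, promote→Q0. Q0=[P3] Q1=[P1,P4] Q2=[]
t=12-13: P3@Q0 runs 1, rem=2, I/O yield, promote→Q0. Q0=[P3] Q1=[P1,P4] Q2=[]
t=13-14: P3@Q0 runs 1, rem=1, I/O yield, promote→Q0. Q0=[P3] Q1=[P1,P4] Q2=[]
t=14-15: P3@Q0 runs 1, rem=0, completes. Q0=[] Q1=[P1,P4] Q2=[]
t=15-19: P1@Q1 runs 4, rem=3, quantum used, demote→Q2. Q0=[] Q1=[P4] Q2=[P1]
t=19-23: P4@Q1 runs 4, rem=8, quantum used, demote→Q2. Q0=[] Q1=[] Q2=[P1,P4]
t=23-26: P1@Q2 runs 3, rem=0, completes. Q0=[] Q1=[] Q2=[P4]
t=26-34: P4@Q2 runs 8, rem=0, completes. Q0=[] Q1=[] Q2=[]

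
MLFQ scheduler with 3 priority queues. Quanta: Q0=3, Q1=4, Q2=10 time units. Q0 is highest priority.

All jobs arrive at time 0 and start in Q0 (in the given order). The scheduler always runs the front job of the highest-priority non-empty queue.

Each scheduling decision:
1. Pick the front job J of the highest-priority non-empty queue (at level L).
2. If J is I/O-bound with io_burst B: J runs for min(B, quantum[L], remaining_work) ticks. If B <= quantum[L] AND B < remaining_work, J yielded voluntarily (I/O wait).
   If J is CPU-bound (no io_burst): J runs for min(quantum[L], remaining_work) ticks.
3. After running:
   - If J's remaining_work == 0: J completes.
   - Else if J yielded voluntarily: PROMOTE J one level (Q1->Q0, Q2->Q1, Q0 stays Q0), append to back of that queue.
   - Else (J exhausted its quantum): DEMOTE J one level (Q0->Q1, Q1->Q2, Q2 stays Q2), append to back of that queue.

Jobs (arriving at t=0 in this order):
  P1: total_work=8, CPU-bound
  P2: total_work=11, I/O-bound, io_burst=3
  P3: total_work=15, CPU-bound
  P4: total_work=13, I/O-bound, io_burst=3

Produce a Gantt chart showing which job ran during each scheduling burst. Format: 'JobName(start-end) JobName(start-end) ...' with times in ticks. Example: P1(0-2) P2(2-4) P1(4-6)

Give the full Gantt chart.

Answer: P1(0-3) P2(3-6) P3(6-9) P4(9-12) P2(12-15) P4(15-18) P2(18-21) P4(21-24) P2(24-26) P4(26-29) P4(29-30) P1(30-34) P3(34-38) P1(38-39) P3(39-47)

Derivation:
t=0-3: P1@Q0 runs 3, rem=5, quantum used, demote→Q1. Q0=[P2,P3,P4] Q1=[P1] Q2=[]
t=3-6: P2@Q0 runs 3, rem=8, I/O yield, promote→Q0. Q0=[P3,P4,P2] Q1=[P1] Q2=[]
t=6-9: P3@Q0 runs 3, rem=12, quantum used, demote→Q1. Q0=[P4,P2] Q1=[P1,P3] Q2=[]
t=9-12: P4@Q0 runs 3, rem=10, I/O yield, promote→Q0. Q0=[P2,P4] Q1=[P1,P3] Q2=[]
t=12-15: P2@Q0 runs 3, rem=5, I/O yield, promote→Q0. Q0=[P4,P2] Q1=[P1,P3] Q2=[]
t=15-18: P4@Q0 runs 3, rem=7, I/O yield, promote→Q0. Q0=[P2,P4] Q1=[P1,P3] Q2=[]
t=18-21: P2@Q0 runs 3, rem=2, I/O yield, promote→Q0. Q0=[P4,P2] Q1=[P1,P3] Q2=[]
t=21-24: P4@Q0 runs 3, rem=4, I/O yield, promote→Q0. Q0=[P2,P4] Q1=[P1,P3] Q2=[]
t=24-26: P2@Q0 runs 2, rem=0, completes. Q0=[P4] Q1=[P1,P3] Q2=[]
t=26-29: P4@Q0 runs 3, rem=1, I/O yield, promote→Q0. Q0=[P4] Q1=[P1,P3] Q2=[]
t=29-30: P4@Q0 runs 1, rem=0, completes. Q0=[] Q1=[P1,P3] Q2=[]
t=30-34: P1@Q1 runs 4, rem=1, quantum used, demote→Q2. Q0=[] Q1=[P3] Q2=[P1]
t=34-38: P3@Q1 runs 4, rem=8, quantum used, demote→Q2. Q0=[] Q1=[] Q2=[P1,P3]
t=38-39: P1@Q2 runs 1, rem=0, completes. Q0=[] Q1=[] Q2=[P3]
t=39-47: P3@Q2 runs 8, rem=0, completes. Q0=[] Q1=[] Q2=[]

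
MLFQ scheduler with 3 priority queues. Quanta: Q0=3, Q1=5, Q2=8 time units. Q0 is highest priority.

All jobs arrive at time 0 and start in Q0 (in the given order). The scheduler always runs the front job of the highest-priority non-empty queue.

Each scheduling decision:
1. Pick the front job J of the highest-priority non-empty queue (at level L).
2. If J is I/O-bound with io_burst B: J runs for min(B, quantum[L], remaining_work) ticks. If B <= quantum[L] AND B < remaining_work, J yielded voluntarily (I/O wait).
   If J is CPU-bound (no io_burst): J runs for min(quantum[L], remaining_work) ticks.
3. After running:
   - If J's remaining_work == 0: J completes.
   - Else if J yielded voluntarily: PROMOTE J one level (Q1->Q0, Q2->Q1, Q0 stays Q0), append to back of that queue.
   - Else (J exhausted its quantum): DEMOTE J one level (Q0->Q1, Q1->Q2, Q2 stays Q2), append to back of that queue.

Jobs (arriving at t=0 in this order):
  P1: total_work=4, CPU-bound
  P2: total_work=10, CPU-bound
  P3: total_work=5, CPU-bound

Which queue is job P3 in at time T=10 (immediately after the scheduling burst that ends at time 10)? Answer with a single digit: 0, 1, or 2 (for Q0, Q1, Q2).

t=0-3: P1@Q0 runs 3, rem=1, quantum used, demote→Q1. Q0=[P2,P3] Q1=[P1] Q2=[]
t=3-6: P2@Q0 runs 3, rem=7, quantum used, demote→Q1. Q0=[P3] Q1=[P1,P2] Q2=[]
t=6-9: P3@Q0 runs 3, rem=2, quantum used, demote→Q1. Q0=[] Q1=[P1,P2,P3] Q2=[]
t=9-10: P1@Q1 runs 1, rem=0, completes. Q0=[] Q1=[P2,P3] Q2=[]
t=10-15: P2@Q1 runs 5, rem=2, quantum used, demote→Q2. Q0=[] Q1=[P3] Q2=[P2]
t=15-17: P3@Q1 runs 2, rem=0, completes. Q0=[] Q1=[] Q2=[P2]
t=17-19: P2@Q2 runs 2, rem=0, completes. Q0=[] Q1=[] Q2=[]

Answer: 1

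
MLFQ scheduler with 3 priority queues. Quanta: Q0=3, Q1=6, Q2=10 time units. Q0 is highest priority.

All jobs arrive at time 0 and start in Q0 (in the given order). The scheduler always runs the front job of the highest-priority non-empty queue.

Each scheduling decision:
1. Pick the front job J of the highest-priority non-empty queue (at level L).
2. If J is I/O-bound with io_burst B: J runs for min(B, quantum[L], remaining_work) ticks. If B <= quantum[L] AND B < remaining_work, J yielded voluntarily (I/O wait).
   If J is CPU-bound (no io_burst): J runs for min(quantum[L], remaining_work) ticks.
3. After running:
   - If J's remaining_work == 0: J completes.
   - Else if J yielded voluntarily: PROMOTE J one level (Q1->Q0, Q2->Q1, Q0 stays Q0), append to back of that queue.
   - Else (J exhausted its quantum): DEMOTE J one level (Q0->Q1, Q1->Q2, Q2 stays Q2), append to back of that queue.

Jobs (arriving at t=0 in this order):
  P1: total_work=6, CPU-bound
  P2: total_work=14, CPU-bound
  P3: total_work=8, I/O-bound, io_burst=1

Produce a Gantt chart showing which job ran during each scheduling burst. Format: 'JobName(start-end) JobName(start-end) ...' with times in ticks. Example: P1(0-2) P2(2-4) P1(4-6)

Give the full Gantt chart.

t=0-3: P1@Q0 runs 3, rem=3, quantum used, demote→Q1. Q0=[P2,P3] Q1=[P1] Q2=[]
t=3-6: P2@Q0 runs 3, rem=11, quantum used, demote→Q1. Q0=[P3] Q1=[P1,P2] Q2=[]
t=6-7: P3@Q0 runs 1, rem=7, I/O yield, promote→Q0. Q0=[P3] Q1=[P1,P2] Q2=[]
t=7-8: P3@Q0 runs 1, rem=6, I/O yield, promote→Q0. Q0=[P3] Q1=[P1,P2] Q2=[]
t=8-9: P3@Q0 runs 1, rem=5, I/O yield, promote→Q0. Q0=[P3] Q1=[P1,P2] Q2=[]
t=9-10: P3@Q0 runs 1, rem=4, I/O yield, promote→Q0. Q0=[P3] Q1=[P1,P2] Q2=[]
t=10-11: P3@Q0 runs 1, rem=3, I/O yield, promote→Q0. Q0=[P3] Q1=[P1,P2] Q2=[]
t=11-12: P3@Q0 runs 1, rem=2, I/O yield, promote→Q0. Q0=[P3] Q1=[P1,P2] Q2=[]
t=12-13: P3@Q0 runs 1, rem=1, I/O yield, promote→Q0. Q0=[P3] Q1=[P1,P2] Q2=[]
t=13-14: P3@Q0 runs 1, rem=0, completes. Q0=[] Q1=[P1,P2] Q2=[]
t=14-17: P1@Q1 runs 3, rem=0, completes. Q0=[] Q1=[P2] Q2=[]
t=17-23: P2@Q1 runs 6, rem=5, quantum used, demote→Q2. Q0=[] Q1=[] Q2=[P2]
t=23-28: P2@Q2 runs 5, rem=0, completes. Q0=[] Q1=[] Q2=[]

Answer: P1(0-3) P2(3-6) P3(6-7) P3(7-8) P3(8-9) P3(9-10) P3(10-11) P3(11-12) P3(12-13) P3(13-14) P1(14-17) P2(17-23) P2(23-28)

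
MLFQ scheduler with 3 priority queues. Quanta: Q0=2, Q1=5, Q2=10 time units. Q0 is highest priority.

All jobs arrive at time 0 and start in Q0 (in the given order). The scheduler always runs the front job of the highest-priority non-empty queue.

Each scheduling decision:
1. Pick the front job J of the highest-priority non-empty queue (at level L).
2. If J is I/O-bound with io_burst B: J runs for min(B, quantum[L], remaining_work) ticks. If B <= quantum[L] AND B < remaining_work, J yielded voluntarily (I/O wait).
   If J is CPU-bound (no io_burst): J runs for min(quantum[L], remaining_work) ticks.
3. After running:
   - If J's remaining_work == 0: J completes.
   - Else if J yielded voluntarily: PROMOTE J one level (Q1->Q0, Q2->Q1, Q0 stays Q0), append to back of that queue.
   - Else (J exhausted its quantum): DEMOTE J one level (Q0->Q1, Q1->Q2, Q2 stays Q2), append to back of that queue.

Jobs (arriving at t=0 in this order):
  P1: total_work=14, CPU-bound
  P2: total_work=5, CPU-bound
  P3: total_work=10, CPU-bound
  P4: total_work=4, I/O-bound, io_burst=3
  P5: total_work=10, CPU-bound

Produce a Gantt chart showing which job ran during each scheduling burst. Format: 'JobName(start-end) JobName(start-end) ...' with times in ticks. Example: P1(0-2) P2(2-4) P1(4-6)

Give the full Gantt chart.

t=0-2: P1@Q0 runs 2, rem=12, quantum used, demote→Q1. Q0=[P2,P3,P4,P5] Q1=[P1] Q2=[]
t=2-4: P2@Q0 runs 2, rem=3, quantum used, demote→Q1. Q0=[P3,P4,P5] Q1=[P1,P2] Q2=[]
t=4-6: P3@Q0 runs 2, rem=8, quantum used, demote→Q1. Q0=[P4,P5] Q1=[P1,P2,P3] Q2=[]
t=6-8: P4@Q0 runs 2, rem=2, quantum used, demote→Q1. Q0=[P5] Q1=[P1,P2,P3,P4] Q2=[]
t=8-10: P5@Q0 runs 2, rem=8, quantum used, demote→Q1. Q0=[] Q1=[P1,P2,P3,P4,P5] Q2=[]
t=10-15: P1@Q1 runs 5, rem=7, quantum used, demote→Q2. Q0=[] Q1=[P2,P3,P4,P5] Q2=[P1]
t=15-18: P2@Q1 runs 3, rem=0, completes. Q0=[] Q1=[P3,P4,P5] Q2=[P1]
t=18-23: P3@Q1 runs 5, rem=3, quantum used, demote→Q2. Q0=[] Q1=[P4,P5] Q2=[P1,P3]
t=23-25: P4@Q1 runs 2, rem=0, completes. Q0=[] Q1=[P5] Q2=[P1,P3]
t=25-30: P5@Q1 runs 5, rem=3, quantum used, demote→Q2. Q0=[] Q1=[] Q2=[P1,P3,P5]
t=30-37: P1@Q2 runs 7, rem=0, completes. Q0=[] Q1=[] Q2=[P3,P5]
t=37-40: P3@Q2 runs 3, rem=0, completes. Q0=[] Q1=[] Q2=[P5]
t=40-43: P5@Q2 runs 3, rem=0, completes. Q0=[] Q1=[] Q2=[]

Answer: P1(0-2) P2(2-4) P3(4-6) P4(6-8) P5(8-10) P1(10-15) P2(15-18) P3(18-23) P4(23-25) P5(25-30) P1(30-37) P3(37-40) P5(40-43)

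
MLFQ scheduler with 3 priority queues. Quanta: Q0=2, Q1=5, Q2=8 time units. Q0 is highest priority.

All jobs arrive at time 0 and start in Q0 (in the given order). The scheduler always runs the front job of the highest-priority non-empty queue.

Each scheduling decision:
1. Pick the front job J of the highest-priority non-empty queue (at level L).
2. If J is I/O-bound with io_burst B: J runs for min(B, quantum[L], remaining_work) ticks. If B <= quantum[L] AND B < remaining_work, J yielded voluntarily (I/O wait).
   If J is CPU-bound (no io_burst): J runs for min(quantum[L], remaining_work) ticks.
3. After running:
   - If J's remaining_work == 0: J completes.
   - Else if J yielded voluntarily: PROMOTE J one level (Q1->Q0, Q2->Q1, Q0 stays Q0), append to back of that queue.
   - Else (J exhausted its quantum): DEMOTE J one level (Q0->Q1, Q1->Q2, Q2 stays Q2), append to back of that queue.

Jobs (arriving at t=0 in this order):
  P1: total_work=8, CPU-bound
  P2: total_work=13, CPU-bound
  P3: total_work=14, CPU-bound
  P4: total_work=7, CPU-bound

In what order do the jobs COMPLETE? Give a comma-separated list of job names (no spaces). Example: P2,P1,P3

t=0-2: P1@Q0 runs 2, rem=6, quantum used, demote→Q1. Q0=[P2,P3,P4] Q1=[P1] Q2=[]
t=2-4: P2@Q0 runs 2, rem=11, quantum used, demote→Q1. Q0=[P3,P4] Q1=[P1,P2] Q2=[]
t=4-6: P3@Q0 runs 2, rem=12, quantum used, demote→Q1. Q0=[P4] Q1=[P1,P2,P3] Q2=[]
t=6-8: P4@Q0 runs 2, rem=5, quantum used, demote→Q1. Q0=[] Q1=[P1,P2,P3,P4] Q2=[]
t=8-13: P1@Q1 runs 5, rem=1, quantum used, demote→Q2. Q0=[] Q1=[P2,P3,P4] Q2=[P1]
t=13-18: P2@Q1 runs 5, rem=6, quantum used, demote→Q2. Q0=[] Q1=[P3,P4] Q2=[P1,P2]
t=18-23: P3@Q1 runs 5, rem=7, quantum used, demote→Q2. Q0=[] Q1=[P4] Q2=[P1,P2,P3]
t=23-28: P4@Q1 runs 5, rem=0, completes. Q0=[] Q1=[] Q2=[P1,P2,P3]
t=28-29: P1@Q2 runs 1, rem=0, completes. Q0=[] Q1=[] Q2=[P2,P3]
t=29-35: P2@Q2 runs 6, rem=0, completes. Q0=[] Q1=[] Q2=[P3]
t=35-42: P3@Q2 runs 7, rem=0, completes. Q0=[] Q1=[] Q2=[]

Answer: P4,P1,P2,P3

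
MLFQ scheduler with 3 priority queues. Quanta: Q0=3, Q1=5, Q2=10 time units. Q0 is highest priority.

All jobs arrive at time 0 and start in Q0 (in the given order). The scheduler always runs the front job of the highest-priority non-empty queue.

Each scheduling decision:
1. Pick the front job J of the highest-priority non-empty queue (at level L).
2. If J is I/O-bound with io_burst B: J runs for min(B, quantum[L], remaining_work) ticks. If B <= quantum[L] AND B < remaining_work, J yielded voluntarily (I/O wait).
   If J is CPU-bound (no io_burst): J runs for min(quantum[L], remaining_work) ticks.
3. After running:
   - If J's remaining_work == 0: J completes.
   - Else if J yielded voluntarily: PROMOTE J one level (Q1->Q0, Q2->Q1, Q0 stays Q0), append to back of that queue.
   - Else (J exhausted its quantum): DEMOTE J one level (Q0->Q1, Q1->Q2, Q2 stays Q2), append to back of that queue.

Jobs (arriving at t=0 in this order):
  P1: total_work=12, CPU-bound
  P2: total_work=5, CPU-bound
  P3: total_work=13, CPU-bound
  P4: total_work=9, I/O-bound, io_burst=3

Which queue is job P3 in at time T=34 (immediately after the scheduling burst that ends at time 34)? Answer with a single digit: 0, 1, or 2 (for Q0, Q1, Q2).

t=0-3: P1@Q0 runs 3, rem=9, quantum used, demote→Q1. Q0=[P2,P3,P4] Q1=[P1] Q2=[]
t=3-6: P2@Q0 runs 3, rem=2, quantum used, demote→Q1. Q0=[P3,P4] Q1=[P1,P2] Q2=[]
t=6-9: P3@Q0 runs 3, rem=10, quantum used, demote→Q1. Q0=[P4] Q1=[P1,P2,P3] Q2=[]
t=9-12: P4@Q0 runs 3, rem=6, I/O yield, promote→Q0. Q0=[P4] Q1=[P1,P2,P3] Q2=[]
t=12-15: P4@Q0 runs 3, rem=3, I/O yield, promote→Q0. Q0=[P4] Q1=[P1,P2,P3] Q2=[]
t=15-18: P4@Q0 runs 3, rem=0, completes. Q0=[] Q1=[P1,P2,P3] Q2=[]
t=18-23: P1@Q1 runs 5, rem=4, quantum used, demote→Q2. Q0=[] Q1=[P2,P3] Q2=[P1]
t=23-25: P2@Q1 runs 2, rem=0, completes. Q0=[] Q1=[P3] Q2=[P1]
t=25-30: P3@Q1 runs 5, rem=5, quantum used, demote→Q2. Q0=[] Q1=[] Q2=[P1,P3]
t=30-34: P1@Q2 runs 4, rem=0, completes. Q0=[] Q1=[] Q2=[P3]
t=34-39: P3@Q2 runs 5, rem=0, completes. Q0=[] Q1=[] Q2=[]

Answer: 2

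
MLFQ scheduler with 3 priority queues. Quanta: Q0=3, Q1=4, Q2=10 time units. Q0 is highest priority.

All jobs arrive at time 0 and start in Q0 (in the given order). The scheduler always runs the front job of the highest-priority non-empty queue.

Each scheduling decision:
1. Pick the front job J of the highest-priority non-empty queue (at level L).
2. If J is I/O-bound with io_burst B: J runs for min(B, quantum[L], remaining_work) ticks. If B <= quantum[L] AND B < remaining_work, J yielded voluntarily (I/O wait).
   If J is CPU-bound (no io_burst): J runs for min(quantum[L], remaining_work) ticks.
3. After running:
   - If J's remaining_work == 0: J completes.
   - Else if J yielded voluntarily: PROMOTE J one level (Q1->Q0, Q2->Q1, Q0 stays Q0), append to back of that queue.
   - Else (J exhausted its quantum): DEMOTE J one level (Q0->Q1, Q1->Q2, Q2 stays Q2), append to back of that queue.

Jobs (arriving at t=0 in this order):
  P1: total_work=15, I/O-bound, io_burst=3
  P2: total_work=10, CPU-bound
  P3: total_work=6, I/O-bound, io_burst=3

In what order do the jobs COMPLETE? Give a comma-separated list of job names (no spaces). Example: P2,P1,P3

Answer: P3,P1,P2

Derivation:
t=0-3: P1@Q0 runs 3, rem=12, I/O yield, promote→Q0. Q0=[P2,P3,P1] Q1=[] Q2=[]
t=3-6: P2@Q0 runs 3, rem=7, quantum used, demote→Q1. Q0=[P3,P1] Q1=[P2] Q2=[]
t=6-9: P3@Q0 runs 3, rem=3, I/O yield, promote→Q0. Q0=[P1,P3] Q1=[P2] Q2=[]
t=9-12: P1@Q0 runs 3, rem=9, I/O yield, promote→Q0. Q0=[P3,P1] Q1=[P2] Q2=[]
t=12-15: P3@Q0 runs 3, rem=0, completes. Q0=[P1] Q1=[P2] Q2=[]
t=15-18: P1@Q0 runs 3, rem=6, I/O yield, promote→Q0. Q0=[P1] Q1=[P2] Q2=[]
t=18-21: P1@Q0 runs 3, rem=3, I/O yield, promote→Q0. Q0=[P1] Q1=[P2] Q2=[]
t=21-24: P1@Q0 runs 3, rem=0, completes. Q0=[] Q1=[P2] Q2=[]
t=24-28: P2@Q1 runs 4, rem=3, quantum used, demote→Q2. Q0=[] Q1=[] Q2=[P2]
t=28-31: P2@Q2 runs 3, rem=0, completes. Q0=[] Q1=[] Q2=[]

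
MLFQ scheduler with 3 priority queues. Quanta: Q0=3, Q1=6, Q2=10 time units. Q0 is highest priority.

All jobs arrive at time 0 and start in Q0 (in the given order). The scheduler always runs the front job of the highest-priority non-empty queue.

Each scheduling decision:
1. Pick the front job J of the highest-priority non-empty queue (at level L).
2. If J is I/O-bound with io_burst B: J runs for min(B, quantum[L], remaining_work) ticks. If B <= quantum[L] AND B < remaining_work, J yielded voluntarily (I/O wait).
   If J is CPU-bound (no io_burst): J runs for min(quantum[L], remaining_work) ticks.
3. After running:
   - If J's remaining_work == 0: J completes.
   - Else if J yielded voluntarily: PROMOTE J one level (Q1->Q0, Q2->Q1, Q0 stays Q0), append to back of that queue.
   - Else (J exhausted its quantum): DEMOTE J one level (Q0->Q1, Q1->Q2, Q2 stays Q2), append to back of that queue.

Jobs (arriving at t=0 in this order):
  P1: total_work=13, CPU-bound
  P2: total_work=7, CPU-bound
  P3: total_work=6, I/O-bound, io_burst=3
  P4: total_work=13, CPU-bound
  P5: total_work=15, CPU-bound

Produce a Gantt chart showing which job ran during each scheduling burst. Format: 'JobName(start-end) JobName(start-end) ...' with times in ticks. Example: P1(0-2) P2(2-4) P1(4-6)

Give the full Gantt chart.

Answer: P1(0-3) P2(3-6) P3(6-9) P4(9-12) P5(12-15) P3(15-18) P1(18-24) P2(24-28) P4(28-34) P5(34-40) P1(40-44) P4(44-48) P5(48-54)

Derivation:
t=0-3: P1@Q0 runs 3, rem=10, quantum used, demote→Q1. Q0=[P2,P3,P4,P5] Q1=[P1] Q2=[]
t=3-6: P2@Q0 runs 3, rem=4, quantum used, demote→Q1. Q0=[P3,P4,P5] Q1=[P1,P2] Q2=[]
t=6-9: P3@Q0 runs 3, rem=3, I/O yield, promote→Q0. Q0=[P4,P5,P3] Q1=[P1,P2] Q2=[]
t=9-12: P4@Q0 runs 3, rem=10, quantum used, demote→Q1. Q0=[P5,P3] Q1=[P1,P2,P4] Q2=[]
t=12-15: P5@Q0 runs 3, rem=12, quantum used, demote→Q1. Q0=[P3] Q1=[P1,P2,P4,P5] Q2=[]
t=15-18: P3@Q0 runs 3, rem=0, completes. Q0=[] Q1=[P1,P2,P4,P5] Q2=[]
t=18-24: P1@Q1 runs 6, rem=4, quantum used, demote→Q2. Q0=[] Q1=[P2,P4,P5] Q2=[P1]
t=24-28: P2@Q1 runs 4, rem=0, completes. Q0=[] Q1=[P4,P5] Q2=[P1]
t=28-34: P4@Q1 runs 6, rem=4, quantum used, demote→Q2. Q0=[] Q1=[P5] Q2=[P1,P4]
t=34-40: P5@Q1 runs 6, rem=6, quantum used, demote→Q2. Q0=[] Q1=[] Q2=[P1,P4,P5]
t=40-44: P1@Q2 runs 4, rem=0, completes. Q0=[] Q1=[] Q2=[P4,P5]
t=44-48: P4@Q2 runs 4, rem=0, completes. Q0=[] Q1=[] Q2=[P5]
t=48-54: P5@Q2 runs 6, rem=0, completes. Q0=[] Q1=[] Q2=[]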